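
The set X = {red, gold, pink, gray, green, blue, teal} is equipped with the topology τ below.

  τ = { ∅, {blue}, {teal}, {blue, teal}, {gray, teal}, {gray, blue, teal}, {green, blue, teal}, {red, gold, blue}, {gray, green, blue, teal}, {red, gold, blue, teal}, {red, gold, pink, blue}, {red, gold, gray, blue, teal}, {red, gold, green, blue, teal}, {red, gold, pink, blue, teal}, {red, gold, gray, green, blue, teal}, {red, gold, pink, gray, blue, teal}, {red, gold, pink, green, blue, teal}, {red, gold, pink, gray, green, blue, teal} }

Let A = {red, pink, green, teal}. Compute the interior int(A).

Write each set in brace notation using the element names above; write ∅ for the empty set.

{teal}

U open, U⊆A: ∅, {teal}. int(A) = ⋃ = {teal}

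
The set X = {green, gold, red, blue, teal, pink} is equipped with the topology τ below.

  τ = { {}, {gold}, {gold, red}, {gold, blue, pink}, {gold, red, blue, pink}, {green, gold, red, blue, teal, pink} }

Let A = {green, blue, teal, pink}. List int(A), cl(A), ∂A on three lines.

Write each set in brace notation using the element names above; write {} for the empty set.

int(A) = {}
cl(A)  = {green, blue, teal, pink}
∂A     = {green, blue, teal, pink}

opens ⊆ A: {}; union → int = {}
complement {gold, red}; its interior {gold, red}; cl(A) = X∖{gold, red} = {green, blue, teal, pink}
boundary = {green, blue, teal, pink} ∖ {} = {green, blue, teal, pink}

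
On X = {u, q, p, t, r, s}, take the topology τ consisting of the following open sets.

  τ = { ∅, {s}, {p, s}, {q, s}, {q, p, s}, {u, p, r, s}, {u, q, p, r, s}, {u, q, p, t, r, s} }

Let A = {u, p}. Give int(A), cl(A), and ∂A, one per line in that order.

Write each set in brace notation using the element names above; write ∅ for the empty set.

interior: largest open inside A is ∅ (from ∅)
cl via duality: int({q, t, r, s}) = {q, s}, so X∖{q, s} = {u, p, t, r}
cl∖int = {u, p, t, r}

int(A) = ∅
cl(A)  = {u, p, t, r}
∂A     = {u, p, t, r}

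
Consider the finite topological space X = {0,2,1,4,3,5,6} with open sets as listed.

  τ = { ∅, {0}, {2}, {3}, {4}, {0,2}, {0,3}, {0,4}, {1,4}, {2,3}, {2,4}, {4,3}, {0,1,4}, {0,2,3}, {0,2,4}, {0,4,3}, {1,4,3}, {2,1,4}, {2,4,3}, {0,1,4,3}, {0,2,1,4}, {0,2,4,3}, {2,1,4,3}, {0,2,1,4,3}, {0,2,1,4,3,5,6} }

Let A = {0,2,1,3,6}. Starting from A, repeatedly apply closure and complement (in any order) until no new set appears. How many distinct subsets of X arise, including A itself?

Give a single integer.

8

closure: X∖int(X∖A) = X∖{4} = {0,2,1,3,5,6}
Let k=closure and c=complement:
  1. A     = {0,2,1,3,6}
  2. kA    = {0,2,1,3,5,6}
  3. cA    = {4,5}
  4. ckA   = {4}
  5. kcA   = {1,4,5,6}
  6. ckcA  = {0,2,3}
  7. kckcA = {0,2,3,5,6}
  8. ckckcA = {1,4}
— saturated at 8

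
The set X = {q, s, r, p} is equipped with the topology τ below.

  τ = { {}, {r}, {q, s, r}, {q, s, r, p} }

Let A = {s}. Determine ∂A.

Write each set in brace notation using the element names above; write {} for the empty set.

U open, U⊆A: {}. int(A) = ⋃ = {}
X∖A={q, r, p}, int(X∖A)={r}, hence cl(A)={q, s, p}
∂A: remove int from cl → {q, s, p}

{q, s, p}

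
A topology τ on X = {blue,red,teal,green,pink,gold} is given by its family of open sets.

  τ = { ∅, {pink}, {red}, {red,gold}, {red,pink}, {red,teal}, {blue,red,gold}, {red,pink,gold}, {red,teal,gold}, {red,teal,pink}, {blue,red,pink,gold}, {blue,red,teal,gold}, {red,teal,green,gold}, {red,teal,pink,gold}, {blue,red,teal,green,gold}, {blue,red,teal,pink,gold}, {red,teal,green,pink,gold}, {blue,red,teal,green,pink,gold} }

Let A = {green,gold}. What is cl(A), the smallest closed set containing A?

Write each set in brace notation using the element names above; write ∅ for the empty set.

X∖A={blue,red,teal,pink}, int(X∖A)={red,teal,pink}, hence cl(A)={blue,green,gold}

{blue,green,gold}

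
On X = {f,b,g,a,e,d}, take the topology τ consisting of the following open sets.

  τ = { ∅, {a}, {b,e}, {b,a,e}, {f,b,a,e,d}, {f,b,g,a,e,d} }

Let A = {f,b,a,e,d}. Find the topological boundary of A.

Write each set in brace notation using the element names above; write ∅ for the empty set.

open subsets of A: ∅, {a}, {b,e}, {b,a,e}, {f,b,a,e,d}; so int(A) = {f,b,a,e,d}
closure: X∖int(X∖A) = X∖∅ = {f,b,g,a,e,d}
∂A = {f,b,g,a,e,d} minus {f,b,a,e,d} = {g}

{g}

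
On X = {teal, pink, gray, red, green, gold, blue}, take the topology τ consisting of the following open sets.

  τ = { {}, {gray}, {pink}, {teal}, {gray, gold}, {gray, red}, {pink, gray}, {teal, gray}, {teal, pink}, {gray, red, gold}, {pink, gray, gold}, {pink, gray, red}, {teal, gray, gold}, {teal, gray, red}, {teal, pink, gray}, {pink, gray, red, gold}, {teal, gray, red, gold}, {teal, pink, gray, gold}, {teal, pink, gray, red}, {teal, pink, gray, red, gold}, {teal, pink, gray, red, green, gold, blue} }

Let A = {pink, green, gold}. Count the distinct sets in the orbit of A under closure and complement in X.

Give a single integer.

8

complement {teal, gray, red, blue}; its interior {teal, gray, red}; cl(A) = X∖{teal, gray, red} = {pink, green, gold, blue}
With k = closure, c = complement:
  1. A     = {pink, green, gold}
  2. kA    = {pink, green, gold, blue}
  3. cA    = {teal, gray, red, blue}
  4. ckA   = {teal, gray, red}
  5. kcA   = {teal, gray, red, green, gold, blue}
  6. ckcA  = {pink}
  7. kckcA = {pink, green, blue}
  8. ckckcA = {teal, gray, red, gold}
k, c of each give nothing new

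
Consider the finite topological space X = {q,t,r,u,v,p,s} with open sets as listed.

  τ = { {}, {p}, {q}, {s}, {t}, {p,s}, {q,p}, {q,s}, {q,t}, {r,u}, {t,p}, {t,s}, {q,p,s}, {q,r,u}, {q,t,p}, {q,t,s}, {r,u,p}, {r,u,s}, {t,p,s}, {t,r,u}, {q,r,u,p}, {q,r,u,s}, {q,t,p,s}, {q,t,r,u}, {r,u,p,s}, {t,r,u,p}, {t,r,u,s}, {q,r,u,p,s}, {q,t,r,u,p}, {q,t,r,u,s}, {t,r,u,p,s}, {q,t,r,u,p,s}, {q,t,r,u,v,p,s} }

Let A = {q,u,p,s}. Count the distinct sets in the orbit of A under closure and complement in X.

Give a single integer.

cl via duality: int({t,r,v}) = {t}, so X∖{t} = {q,r,u,v,p,s}
Write k for closure, c for complement:
  1. A     = {q,u,p,s}
  2. kA    = {q,r,u,v,p,s}
  3. cA    = {t,r,v}
  4. ckA   = {t}
  5. kcA   = {t,r,u,v}
  6. kckA  = {t,v}
  7. ckcA  = {q,p,s}
  8. ckckA = {q,r,u,p,s}
  9. kckcA = {q,v,p,s}
  10. ckckcA = {t,r,u}
applying k or c yields no new set

10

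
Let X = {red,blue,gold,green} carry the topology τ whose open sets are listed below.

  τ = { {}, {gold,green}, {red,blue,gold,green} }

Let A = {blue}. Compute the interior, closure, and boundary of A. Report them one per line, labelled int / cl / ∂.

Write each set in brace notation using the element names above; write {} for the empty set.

int(A) = {}
cl(A)  = {red,blue}
∂A     = {red,blue}

interior: largest open inside A is {} (from {})
cl via duality: int({red,gold,green}) = {gold,green}, so X∖{gold,green} = {red,blue}
cl∖int = {red,blue}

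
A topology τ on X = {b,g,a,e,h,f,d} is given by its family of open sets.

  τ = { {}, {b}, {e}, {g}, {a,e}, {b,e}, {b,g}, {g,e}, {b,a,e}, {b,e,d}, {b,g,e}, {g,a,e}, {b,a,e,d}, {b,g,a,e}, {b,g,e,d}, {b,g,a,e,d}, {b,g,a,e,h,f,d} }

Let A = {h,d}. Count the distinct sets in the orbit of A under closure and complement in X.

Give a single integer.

6

closure: X∖int(X∖A) = X∖{b,g,a,e} = {h,f,d}
Let k=closure and c=complement:
  1. A     = {h,d}
  2. kA    = {h,f,d}
  3. cA    = {b,g,a,e,f}
  4. ckA   = {b,g,a,e}
  5. kcA   = {b,g,a,e,h,f,d}
  6. ckcA  = {}
— saturated at 6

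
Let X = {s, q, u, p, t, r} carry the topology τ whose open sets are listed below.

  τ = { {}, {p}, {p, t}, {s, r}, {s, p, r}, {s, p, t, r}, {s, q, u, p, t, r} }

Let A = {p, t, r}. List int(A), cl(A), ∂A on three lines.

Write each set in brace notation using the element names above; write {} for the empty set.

int(A) = {p, t}
cl(A)  = {s, q, u, p, t, r}
∂A     = {s, q, u, r}

open subsets of A: {}, {p}, {p, t}; so int(A) = {p, t}
closure: X∖int(X∖A) = X∖{} = {s, q, u, p, t, r}
∂A = {s, q, u, p, t, r} minus {p, t} = {s, q, u, r}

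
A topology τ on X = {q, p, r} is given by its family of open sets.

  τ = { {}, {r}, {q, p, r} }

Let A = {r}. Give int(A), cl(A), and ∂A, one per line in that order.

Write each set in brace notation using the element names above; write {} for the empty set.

opens ⊆ A: {}, {r}; union → int = {r}
complement {q, p}; its interior {}; cl(A) = X∖{} = {q, p, r}
boundary = {q, p, r} ∖ {r} = {q, p}

int(A) = {r}
cl(A)  = {q, p, r}
∂A     = {q, p}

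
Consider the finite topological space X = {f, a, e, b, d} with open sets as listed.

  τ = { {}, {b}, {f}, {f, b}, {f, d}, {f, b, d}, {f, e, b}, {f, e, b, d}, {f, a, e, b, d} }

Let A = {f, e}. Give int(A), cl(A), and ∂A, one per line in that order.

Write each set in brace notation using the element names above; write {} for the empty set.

int(A) = {f}
cl(A)  = {f, a, e, d}
∂A     = {a, e, d}

U open, U⊆A: {}, {f}. int(A) = ⋃ = {f}
X∖A={a, b, d}, int(X∖A)={b}, hence cl(A)={f, a, e, d}
∂A: remove int from cl → {a, e, d}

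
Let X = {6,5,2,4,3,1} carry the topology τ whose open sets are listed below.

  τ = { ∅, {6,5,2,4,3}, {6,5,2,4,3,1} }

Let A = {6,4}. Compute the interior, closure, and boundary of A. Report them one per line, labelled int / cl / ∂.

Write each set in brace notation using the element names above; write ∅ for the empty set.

open subsets of A: ∅; so int(A) = ∅
closure: X∖int(X∖A) = X∖∅ = {6,5,2,4,3,1}
∂A = {6,5,2,4,3,1} minus ∅ = {6,5,2,4,3,1}

int(A) = ∅
cl(A)  = {6,5,2,4,3,1}
∂A     = {6,5,2,4,3,1}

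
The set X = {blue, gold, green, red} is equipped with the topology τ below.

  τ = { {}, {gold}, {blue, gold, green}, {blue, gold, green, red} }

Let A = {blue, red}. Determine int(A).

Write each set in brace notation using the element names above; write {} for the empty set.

{}

U open, U⊆A: {}. int(A) = ⋃ = {}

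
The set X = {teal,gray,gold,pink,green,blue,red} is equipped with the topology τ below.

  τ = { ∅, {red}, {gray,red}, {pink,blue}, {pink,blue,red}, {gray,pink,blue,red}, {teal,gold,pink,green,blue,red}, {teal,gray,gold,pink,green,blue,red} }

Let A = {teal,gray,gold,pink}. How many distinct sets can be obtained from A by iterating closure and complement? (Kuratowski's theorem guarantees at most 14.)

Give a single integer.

10

closure: X∖int(X∖A) = X∖{red} = {teal,gray,gold,pink,green,blue}
Let k=closure and c=complement:
  1. A     = {teal,gray,gold,pink}
  2. kA    = {teal,gray,gold,pink,green,blue}
  3. cA    = {green,blue,red}
  4. ckA   = {red}
  5. kcA   = {teal,gray,gold,pink,green,blue,red}
  6. kckA  = {teal,gray,gold,green,red}
  7. ckcA  = ∅
  8. ckckA = {pink,blue}
  9. kckckA = {teal,gold,pink,green,blue}
  10. ckckckA = {gray,red}
— saturated at 10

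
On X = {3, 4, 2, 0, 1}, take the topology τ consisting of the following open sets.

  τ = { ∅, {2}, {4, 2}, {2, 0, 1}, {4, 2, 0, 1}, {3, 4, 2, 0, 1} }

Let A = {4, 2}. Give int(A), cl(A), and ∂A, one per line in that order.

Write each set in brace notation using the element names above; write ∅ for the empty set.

int(A) = {4, 2}
cl(A)  = {3, 4, 2, 0, 1}
∂A     = {3, 0, 1}

open subsets of A: ∅, {2}, {4, 2}; so int(A) = {4, 2}
closure: X∖int(X∖A) = X∖∅ = {3, 4, 2, 0, 1}
∂A = {3, 4, 2, 0, 1} minus {4, 2} = {3, 0, 1}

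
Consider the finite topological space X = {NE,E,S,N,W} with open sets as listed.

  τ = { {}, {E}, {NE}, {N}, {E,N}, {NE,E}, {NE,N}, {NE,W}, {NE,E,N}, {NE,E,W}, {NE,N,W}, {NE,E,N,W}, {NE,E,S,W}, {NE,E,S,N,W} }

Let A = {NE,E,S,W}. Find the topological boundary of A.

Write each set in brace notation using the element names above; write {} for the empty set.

{}

opens ⊆ A: {}, {E}, {NE}, {NE,W}, {NE,E}, {NE,E,W}, {NE,E,S,W}; union → int = {NE,E,S,W}
complement {N}; its interior {N}; cl(A) = X∖{N} = {NE,E,S,W}
boundary = {NE,E,S,W} ∖ {NE,E,S,W} = {}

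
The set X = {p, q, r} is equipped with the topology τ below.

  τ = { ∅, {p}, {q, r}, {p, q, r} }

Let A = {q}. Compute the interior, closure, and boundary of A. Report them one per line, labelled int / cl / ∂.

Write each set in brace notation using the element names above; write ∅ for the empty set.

int(A) = ∅
cl(A)  = {q, r}
∂A     = {q, r}

open subsets of A: ∅; so int(A) = ∅
closure: X∖int(X∖A) = X∖{p} = {q, r}
∂A = {q, r} minus ∅ = {q, r}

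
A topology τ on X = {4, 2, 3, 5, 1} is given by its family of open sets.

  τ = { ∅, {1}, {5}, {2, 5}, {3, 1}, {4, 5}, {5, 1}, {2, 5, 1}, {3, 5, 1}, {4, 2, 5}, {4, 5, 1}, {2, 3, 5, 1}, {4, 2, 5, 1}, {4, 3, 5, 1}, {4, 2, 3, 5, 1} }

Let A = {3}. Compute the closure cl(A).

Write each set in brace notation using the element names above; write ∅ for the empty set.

{3}

cl via duality: int({4, 2, 5, 1}) = {4, 2, 5, 1}, so X∖{4, 2, 5, 1} = {3}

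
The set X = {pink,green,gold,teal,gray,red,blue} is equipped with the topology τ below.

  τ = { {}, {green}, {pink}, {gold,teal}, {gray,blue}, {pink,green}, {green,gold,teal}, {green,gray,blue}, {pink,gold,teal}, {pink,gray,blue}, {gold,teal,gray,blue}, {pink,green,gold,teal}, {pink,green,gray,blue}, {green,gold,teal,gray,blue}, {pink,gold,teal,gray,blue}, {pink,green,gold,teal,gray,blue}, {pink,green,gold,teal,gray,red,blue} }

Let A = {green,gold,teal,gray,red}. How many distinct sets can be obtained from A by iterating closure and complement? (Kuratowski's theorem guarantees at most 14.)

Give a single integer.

cl via duality: int({pink,blue}) = {pink}, so X∖{pink} = {green,gold,teal,gray,red,blue}
Write k for closure, c for complement:
  1. A     = {green,gold,teal,gray,red}
  2. kA    = {green,gold,teal,gray,red,blue}
  3. cA    = {pink,blue}
  4. ckA   = {pink}
  5. kcA   = {pink,gray,red,blue}
  6. kckA  = {pink,red}
  7. ckcA  = {green,gold,teal}
  8. ckckA = {green,gold,teal,gray,blue}
  9. kckcA = {green,gold,teal,red}
  10. ckckcA = {pink,gray,blue}
applying k or c yields no new set

10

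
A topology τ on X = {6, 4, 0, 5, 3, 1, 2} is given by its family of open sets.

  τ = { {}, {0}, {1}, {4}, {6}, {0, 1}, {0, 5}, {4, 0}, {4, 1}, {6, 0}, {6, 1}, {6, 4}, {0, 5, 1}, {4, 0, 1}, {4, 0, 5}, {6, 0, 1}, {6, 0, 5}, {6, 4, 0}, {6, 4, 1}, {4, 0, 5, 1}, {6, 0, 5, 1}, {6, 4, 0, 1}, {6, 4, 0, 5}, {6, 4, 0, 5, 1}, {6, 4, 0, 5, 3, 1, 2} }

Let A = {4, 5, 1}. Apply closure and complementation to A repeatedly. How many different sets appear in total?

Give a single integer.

complement {6, 0, 3, 2}; its interior {6, 0}; cl(A) = X∖{6, 0} = {4, 5, 3, 1, 2}
With k = closure, c = complement:
  1. A     = {4, 5, 1}
  2. kA    = {4, 5, 3, 1, 2}
  3. cA    = {6, 0, 3, 2}
  4. ckA   = {6, 0}
  5. kcA   = {6, 0, 5, 3, 2}
  6. ckcA  = {4, 1}
  7. kckcA = {4, 3, 1, 2}
  8. ckckcA = {6, 0, 5}
k, c of each give nothing new

8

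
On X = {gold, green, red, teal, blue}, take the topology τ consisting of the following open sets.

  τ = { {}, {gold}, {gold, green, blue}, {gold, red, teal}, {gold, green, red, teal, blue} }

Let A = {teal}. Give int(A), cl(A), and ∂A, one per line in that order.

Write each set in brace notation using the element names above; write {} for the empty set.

int(A) = {}
cl(A)  = {red, teal}
∂A     = {red, teal}

opens ⊆ A: {}; union → int = {}
complement {gold, green, red, blue}; its interior {gold, green, blue}; cl(A) = X∖{gold, green, blue} = {red, teal}
boundary = {red, teal} ∖ {} = {red, teal}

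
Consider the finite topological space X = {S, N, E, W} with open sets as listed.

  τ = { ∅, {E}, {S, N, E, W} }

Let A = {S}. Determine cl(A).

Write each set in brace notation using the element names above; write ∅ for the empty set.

X∖A={N, E, W}, int(X∖A)={E}, hence cl(A)={S, N, W}

{S, N, W}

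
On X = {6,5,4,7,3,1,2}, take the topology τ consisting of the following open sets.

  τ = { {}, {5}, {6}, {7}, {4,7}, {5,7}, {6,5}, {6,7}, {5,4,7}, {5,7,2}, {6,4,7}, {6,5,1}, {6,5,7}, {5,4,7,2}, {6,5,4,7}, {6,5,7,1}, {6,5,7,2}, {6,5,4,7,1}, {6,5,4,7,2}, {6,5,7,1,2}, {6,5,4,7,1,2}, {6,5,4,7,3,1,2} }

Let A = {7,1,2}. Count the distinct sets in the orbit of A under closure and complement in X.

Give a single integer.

complement {6,5,4,3}; its interior {6,5}; cl(A) = X∖{6,5} = {4,7,3,1,2}
With k = closure, c = complement:
  1. A     = {7,1,2}
  2. kA    = {4,7,3,1,2}
  3. cA    = {6,5,4,3}
  4. ckA   = {6,5}
  5. kcA   = {6,5,4,3,1,2}
  6. kckA  = {6,5,3,1,2}
  7. ckcA  = {7}
  8. ckckA = {4,7}
  9. kckcA = {4,7,3,2}
  10. ckckcA = {6,5,1}
k, c of each give nothing new

10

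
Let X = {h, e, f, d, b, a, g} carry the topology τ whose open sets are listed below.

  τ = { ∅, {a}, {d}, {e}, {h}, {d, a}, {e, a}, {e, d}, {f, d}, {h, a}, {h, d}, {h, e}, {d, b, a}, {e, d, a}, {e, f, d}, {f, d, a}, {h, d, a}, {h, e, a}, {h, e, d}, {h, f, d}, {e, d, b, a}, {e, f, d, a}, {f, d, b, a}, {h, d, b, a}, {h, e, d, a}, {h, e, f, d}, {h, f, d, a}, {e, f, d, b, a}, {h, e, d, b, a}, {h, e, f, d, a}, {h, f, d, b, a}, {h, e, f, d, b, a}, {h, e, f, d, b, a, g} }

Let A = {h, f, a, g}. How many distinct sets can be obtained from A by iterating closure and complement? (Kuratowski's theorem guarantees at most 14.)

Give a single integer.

8

complement {e, d, b}; its interior {e, d}; cl(A) = X∖{e, d} = {h, f, b, a, g}
With k = closure, c = complement:
  1. A     = {h, f, a, g}
  2. kA    = {h, f, b, a, g}
  3. cA    = {e, d, b}
  4. ckA   = {e, d}
  5. kcA   = {e, f, d, b, g}
  6. ckcA  = {h, a}
  7. kckcA = {h, b, a, g}
  8. ckckcA = {e, f, d}
k, c of each give nothing new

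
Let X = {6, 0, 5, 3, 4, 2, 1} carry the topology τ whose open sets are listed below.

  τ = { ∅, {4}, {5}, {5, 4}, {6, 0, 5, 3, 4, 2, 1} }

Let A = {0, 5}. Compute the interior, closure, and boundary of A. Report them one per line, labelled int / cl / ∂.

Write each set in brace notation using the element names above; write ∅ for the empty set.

int(A) = {5}
cl(A)  = {6, 0, 5, 3, 2, 1}
∂A     = {6, 0, 3, 2, 1}

open subsets of A: ∅, {5}; so int(A) = {5}
closure: X∖int(X∖A) = X∖{4} = {6, 0, 5, 3, 2, 1}
∂A = {6, 0, 5, 3, 2, 1} minus {5} = {6, 0, 3, 2, 1}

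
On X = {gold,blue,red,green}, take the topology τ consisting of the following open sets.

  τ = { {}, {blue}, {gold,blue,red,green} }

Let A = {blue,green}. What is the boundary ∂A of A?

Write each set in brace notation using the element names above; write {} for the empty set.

U open, U⊆A: {}, {blue}. int(A) = ⋃ = {blue}
X∖A={gold,red}, int(X∖A)={}, hence cl(A)={gold,blue,red,green}
∂A: remove int from cl → {gold,red,green}

{gold,red,green}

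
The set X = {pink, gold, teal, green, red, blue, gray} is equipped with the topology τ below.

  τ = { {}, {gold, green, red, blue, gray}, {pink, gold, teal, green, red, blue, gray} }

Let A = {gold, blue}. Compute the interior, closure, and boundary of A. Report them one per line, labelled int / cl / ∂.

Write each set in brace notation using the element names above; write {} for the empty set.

open subsets of A: {}; so int(A) = {}
closure: X∖int(X∖A) = X∖{} = {pink, gold, teal, green, red, blue, gray}
∂A = {pink, gold, teal, green, red, blue, gray} minus {} = {pink, gold, teal, green, red, blue, gray}

int(A) = {}
cl(A)  = {pink, gold, teal, green, red, blue, gray}
∂A     = {pink, gold, teal, green, red, blue, gray}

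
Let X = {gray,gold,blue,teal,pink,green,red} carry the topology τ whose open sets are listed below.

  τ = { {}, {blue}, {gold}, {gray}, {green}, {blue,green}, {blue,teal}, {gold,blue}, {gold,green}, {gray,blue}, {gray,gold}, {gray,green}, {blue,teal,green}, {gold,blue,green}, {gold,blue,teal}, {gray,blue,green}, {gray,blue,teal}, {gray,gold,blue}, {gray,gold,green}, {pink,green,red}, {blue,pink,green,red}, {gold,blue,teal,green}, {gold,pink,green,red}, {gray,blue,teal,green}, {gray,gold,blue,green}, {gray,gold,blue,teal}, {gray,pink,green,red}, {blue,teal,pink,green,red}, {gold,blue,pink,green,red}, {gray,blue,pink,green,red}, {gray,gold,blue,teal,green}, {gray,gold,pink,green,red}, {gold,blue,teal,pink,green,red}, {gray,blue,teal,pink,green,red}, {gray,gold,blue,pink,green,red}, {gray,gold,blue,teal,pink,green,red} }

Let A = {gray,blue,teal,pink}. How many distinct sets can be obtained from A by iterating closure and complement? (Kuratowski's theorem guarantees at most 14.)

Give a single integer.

closure: X∖int(X∖A) = X∖{gold,green} = {gray,blue,teal,pink,red}
Let k=closure and c=complement:
  1. A     = {gray,blue,teal,pink}
  2. kA    = {gray,blue,teal,pink,red}
  3. cA    = {gold,green,red}
  4. ckA   = {gold,green}
  5. kcA   = {gold,pink,green,red}
  6. ckcA  = {gray,blue,teal}
— saturated at 6

6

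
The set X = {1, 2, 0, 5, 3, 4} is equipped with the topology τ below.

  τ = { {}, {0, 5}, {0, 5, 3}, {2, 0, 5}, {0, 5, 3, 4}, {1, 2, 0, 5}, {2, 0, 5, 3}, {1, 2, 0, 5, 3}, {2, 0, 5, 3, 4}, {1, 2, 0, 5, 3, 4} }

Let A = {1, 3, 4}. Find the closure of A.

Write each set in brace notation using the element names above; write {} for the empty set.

complement {2, 0, 5}; its interior {2, 0, 5}; cl(A) = X∖{2, 0, 5} = {1, 3, 4}

{1, 3, 4}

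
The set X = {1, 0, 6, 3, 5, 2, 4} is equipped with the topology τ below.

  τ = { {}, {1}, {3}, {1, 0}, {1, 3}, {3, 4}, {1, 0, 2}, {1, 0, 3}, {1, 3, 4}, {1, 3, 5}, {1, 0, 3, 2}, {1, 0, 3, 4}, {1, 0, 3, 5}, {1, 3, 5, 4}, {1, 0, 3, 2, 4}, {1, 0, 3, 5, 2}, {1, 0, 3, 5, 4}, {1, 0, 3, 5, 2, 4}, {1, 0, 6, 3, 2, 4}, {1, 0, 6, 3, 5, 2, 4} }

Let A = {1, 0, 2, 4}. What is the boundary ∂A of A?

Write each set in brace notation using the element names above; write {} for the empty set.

opens ⊆ A: {}, {1}, {1, 0}, {1, 0, 2}; union → int = {1, 0, 2}
complement {6, 3, 5}; its interior {3}; cl(A) = X∖{3} = {1, 0, 6, 5, 2, 4}
boundary = {1, 0, 6, 5, 2, 4} ∖ {1, 0, 2} = {6, 5, 4}

{6, 5, 4}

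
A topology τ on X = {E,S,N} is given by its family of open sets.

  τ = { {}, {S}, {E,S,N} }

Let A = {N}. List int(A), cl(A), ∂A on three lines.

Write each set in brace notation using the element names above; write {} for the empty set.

U open, U⊆A: {}. int(A) = ⋃ = {}
X∖A={E,S}, int(X∖A)={S}, hence cl(A)={E,N}
∂A: remove int from cl → {E,N}

int(A) = {}
cl(A)  = {E,N}
∂A     = {E,N}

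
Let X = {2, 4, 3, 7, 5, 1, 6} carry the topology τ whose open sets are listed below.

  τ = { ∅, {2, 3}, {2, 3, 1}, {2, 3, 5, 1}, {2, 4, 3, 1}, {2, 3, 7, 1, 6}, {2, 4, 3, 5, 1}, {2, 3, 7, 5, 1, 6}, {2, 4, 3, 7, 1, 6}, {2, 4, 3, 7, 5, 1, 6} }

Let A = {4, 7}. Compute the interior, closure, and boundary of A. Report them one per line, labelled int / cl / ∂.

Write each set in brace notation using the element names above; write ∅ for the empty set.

int(A) = ∅
cl(A)  = {4, 7, 6}
∂A     = {4, 7, 6}

U open, U⊆A: ∅. int(A) = ⋃ = ∅
X∖A={2, 3, 5, 1, 6}, int(X∖A)={2, 3, 5, 1}, hence cl(A)={4, 7, 6}
∂A: remove int from cl → {4, 7, 6}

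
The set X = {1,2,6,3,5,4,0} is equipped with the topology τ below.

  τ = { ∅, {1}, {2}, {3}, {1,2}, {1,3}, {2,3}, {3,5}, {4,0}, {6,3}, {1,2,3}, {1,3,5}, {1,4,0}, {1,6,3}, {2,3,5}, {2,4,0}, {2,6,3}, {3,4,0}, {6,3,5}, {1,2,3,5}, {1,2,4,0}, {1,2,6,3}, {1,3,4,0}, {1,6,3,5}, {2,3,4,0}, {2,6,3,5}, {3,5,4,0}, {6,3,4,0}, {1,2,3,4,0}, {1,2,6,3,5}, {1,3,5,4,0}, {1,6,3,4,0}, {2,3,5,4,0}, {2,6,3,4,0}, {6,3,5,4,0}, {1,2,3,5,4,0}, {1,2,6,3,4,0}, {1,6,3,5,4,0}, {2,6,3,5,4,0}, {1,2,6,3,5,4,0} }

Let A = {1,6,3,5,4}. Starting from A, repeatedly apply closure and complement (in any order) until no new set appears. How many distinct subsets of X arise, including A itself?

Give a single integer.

closure: X∖int(X∖A) = X∖{2} = {1,6,3,5,4,0}
Let k=closure and c=complement:
  1. A     = {1,6,3,5,4}
  2. kA    = {1,6,3,5,4,0}
  3. cA    = {2,0}
  4. ckA   = {2}
  5. kcA   = {2,4,0}
  6. ckcA  = {1,6,3,5}
— saturated at 6

6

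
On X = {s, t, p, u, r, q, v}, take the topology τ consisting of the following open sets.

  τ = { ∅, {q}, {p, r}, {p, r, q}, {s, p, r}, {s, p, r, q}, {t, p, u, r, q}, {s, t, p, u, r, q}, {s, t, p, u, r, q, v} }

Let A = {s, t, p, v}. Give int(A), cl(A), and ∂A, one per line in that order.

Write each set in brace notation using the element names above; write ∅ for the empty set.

open subsets of A: ∅; so int(A) = ∅
closure: X∖int(X∖A) = X∖{q} = {s, t, p, u, r, v}
∂A = {s, t, p, u, r, v} minus ∅ = {s, t, p, u, r, v}

int(A) = ∅
cl(A)  = {s, t, p, u, r, v}
∂A     = {s, t, p, u, r, v}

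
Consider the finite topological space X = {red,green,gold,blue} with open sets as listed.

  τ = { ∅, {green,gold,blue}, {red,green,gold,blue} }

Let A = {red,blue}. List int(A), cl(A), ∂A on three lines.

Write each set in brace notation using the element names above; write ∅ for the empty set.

open subsets of A: ∅; so int(A) = ∅
closure: X∖int(X∖A) = X∖∅ = {red,green,gold,blue}
∂A = {red,green,gold,blue} minus ∅ = {red,green,gold,blue}

int(A) = ∅
cl(A)  = {red,green,gold,blue}
∂A     = {red,green,gold,blue}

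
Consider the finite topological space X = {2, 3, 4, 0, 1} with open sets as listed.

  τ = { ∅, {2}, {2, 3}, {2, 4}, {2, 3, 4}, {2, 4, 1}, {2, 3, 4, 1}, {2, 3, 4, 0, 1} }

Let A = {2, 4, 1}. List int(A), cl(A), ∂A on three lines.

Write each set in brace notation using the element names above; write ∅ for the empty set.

int(A) = {2, 4, 1}
cl(A)  = {2, 3, 4, 0, 1}
∂A     = {3, 0}

interior: largest open inside A is {2, 4, 1} (from ∅, {2}, {2, 4}, {2, 4, 1})
cl via duality: int({3, 0}) = ∅, so X∖∅ = {2, 3, 4, 0, 1}
cl∖int = {3, 0}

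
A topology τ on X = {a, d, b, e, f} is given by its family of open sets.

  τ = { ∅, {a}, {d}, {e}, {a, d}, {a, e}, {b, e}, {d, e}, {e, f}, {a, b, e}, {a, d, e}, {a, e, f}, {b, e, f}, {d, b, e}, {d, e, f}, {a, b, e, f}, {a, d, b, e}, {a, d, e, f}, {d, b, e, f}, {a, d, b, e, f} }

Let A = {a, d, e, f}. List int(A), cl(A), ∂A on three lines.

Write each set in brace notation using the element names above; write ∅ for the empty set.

U open, U⊆A: ∅, {a}, {e}, {d}, {d, e}, {a, e}, {e, f}, {a, d}, {a, e, f}, {d, e, f}, {a, d, e}, {a, d, e, f}. int(A) = ⋃ = {a, d, e, f}
X∖A={b}, int(X∖A)=∅, hence cl(A)={a, d, b, e, f}
∂A: remove int from cl → {b}

int(A) = {a, d, e, f}
cl(A)  = {a, d, b, e, f}
∂A     = {b}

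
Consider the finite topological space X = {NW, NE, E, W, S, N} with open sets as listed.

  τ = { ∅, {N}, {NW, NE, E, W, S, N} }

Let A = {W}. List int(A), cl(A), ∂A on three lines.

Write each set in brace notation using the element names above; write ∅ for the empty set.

U open, U⊆A: ∅. int(A) = ⋃ = ∅
X∖A={NW, NE, E, S, N}, int(X∖A)={N}, hence cl(A)={NW, NE, E, W, S}
∂A: remove int from cl → {NW, NE, E, W, S}

int(A) = ∅
cl(A)  = {NW, NE, E, W, S}
∂A     = {NW, NE, E, W, S}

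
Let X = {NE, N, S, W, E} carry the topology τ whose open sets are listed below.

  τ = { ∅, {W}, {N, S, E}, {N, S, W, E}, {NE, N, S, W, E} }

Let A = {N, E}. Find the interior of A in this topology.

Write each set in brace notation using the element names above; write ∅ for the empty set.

∅

opens ⊆ A: ∅; union → int = ∅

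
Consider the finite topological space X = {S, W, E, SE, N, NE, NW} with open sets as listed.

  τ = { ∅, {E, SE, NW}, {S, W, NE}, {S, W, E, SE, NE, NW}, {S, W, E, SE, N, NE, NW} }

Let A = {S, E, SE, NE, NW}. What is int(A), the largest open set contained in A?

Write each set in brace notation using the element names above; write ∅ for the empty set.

U open, U⊆A: ∅, {E, SE, NW}. int(A) = ⋃ = {E, SE, NW}

{E, SE, NW}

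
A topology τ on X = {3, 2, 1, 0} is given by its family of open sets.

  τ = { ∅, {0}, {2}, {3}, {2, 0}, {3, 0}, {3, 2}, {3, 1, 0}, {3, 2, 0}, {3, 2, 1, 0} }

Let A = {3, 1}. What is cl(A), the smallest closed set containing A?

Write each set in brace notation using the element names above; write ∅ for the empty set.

{3, 1}

closure: X∖int(X∖A) = X∖{2, 0} = {3, 1}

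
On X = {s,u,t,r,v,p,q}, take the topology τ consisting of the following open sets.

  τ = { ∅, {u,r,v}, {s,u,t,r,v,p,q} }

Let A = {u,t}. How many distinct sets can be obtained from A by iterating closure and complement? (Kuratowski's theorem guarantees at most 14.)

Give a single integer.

4

complement {s,r,v,p,q}; its interior ∅; cl(A) = X∖∅ = {s,u,t,r,v,p,q}
With k = closure, c = complement:
  1. A     = {u,t}
  2. kA    = {s,u,t,r,v,p,q}
  3. cA    = {s,r,v,p,q}
  4. ckA   = ∅
k, c of each give nothing new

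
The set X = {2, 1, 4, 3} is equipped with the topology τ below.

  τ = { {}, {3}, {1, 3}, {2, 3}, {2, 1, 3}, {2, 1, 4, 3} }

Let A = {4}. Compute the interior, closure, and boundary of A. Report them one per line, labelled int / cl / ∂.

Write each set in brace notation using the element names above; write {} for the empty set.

int(A) = {}
cl(A)  = {4}
∂A     = {4}

open subsets of A: {}; so int(A) = {}
closure: X∖int(X∖A) = X∖{2, 1, 3} = {4}
∂A = {4} minus {} = {4}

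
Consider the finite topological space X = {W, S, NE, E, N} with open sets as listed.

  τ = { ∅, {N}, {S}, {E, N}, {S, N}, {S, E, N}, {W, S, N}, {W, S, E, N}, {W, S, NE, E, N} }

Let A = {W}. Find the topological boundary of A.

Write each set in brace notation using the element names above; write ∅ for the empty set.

opens ⊆ A: ∅; union → int = ∅
complement {S, NE, E, N}; its interior {S, E, N}; cl(A) = X∖{S, E, N} = {W, NE}
boundary = {W, NE} ∖ ∅ = {W, NE}

{W, NE}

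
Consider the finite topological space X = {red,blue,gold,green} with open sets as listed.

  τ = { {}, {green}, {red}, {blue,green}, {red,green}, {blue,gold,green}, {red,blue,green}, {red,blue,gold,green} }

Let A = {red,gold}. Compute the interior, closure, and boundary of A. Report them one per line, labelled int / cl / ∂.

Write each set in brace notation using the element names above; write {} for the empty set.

int(A) = {red}
cl(A)  = {red,gold}
∂A     = {gold}

open subsets of A: {}, {red}; so int(A) = {red}
closure: X∖int(X∖A) = X∖{blue,green} = {red,gold}
∂A = {red,gold} minus {red} = {gold}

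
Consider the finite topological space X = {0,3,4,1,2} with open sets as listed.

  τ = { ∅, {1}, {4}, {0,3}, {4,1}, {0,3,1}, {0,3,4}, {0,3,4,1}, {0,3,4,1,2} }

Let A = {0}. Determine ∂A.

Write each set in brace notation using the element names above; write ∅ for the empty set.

{0,3,2}

open subsets of A: ∅; so int(A) = ∅
closure: X∖int(X∖A) = X∖{4,1} = {0,3,2}
∂A = {0,3,2} minus ∅ = {0,3,2}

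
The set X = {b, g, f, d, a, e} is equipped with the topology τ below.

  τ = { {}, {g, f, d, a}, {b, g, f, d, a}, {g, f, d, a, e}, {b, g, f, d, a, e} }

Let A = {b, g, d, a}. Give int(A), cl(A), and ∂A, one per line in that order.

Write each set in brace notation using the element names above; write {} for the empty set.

U open, U⊆A: {}. int(A) = ⋃ = {}
X∖A={f, e}, int(X∖A)={}, hence cl(A)={b, g, f, d, a, e}
∂A: remove int from cl → {b, g, f, d, a, e}

int(A) = {}
cl(A)  = {b, g, f, d, a, e}
∂A     = {b, g, f, d, a, e}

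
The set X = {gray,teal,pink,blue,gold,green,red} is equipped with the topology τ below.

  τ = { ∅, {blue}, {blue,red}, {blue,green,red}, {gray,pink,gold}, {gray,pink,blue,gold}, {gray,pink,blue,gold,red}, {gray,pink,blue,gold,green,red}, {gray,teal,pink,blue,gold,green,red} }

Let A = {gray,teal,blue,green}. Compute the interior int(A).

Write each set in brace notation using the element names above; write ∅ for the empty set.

opens ⊆ A: ∅, {blue}; union → int = {blue}

{blue}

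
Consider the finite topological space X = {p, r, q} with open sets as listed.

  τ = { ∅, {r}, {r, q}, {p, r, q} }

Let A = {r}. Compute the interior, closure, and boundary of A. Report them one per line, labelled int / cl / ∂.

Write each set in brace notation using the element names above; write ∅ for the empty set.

int(A) = {r}
cl(A)  = {p, r, q}
∂A     = {p, q}

U open, U⊆A: ∅, {r}. int(A) = ⋃ = {r}
X∖A={p, q}, int(X∖A)=∅, hence cl(A)={p, r, q}
∂A: remove int from cl → {p, q}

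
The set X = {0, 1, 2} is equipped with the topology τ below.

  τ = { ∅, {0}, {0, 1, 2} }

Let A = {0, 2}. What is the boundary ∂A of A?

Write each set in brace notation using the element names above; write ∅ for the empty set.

{1, 2}

open subsets of A: ∅, {0}; so int(A) = {0}
closure: X∖int(X∖A) = X∖∅ = {0, 1, 2}
∂A = {0, 1, 2} minus {0} = {1, 2}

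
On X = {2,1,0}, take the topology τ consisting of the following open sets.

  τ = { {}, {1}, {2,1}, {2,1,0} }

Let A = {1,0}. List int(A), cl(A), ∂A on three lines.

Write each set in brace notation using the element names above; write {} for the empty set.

opens ⊆ A: {}, {1}; union → int = {1}
complement {2}; its interior {}; cl(A) = X∖{} = {2,1,0}
boundary = {2,1,0} ∖ {1} = {2,0}

int(A) = {1}
cl(A)  = {2,1,0}
∂A     = {2,0}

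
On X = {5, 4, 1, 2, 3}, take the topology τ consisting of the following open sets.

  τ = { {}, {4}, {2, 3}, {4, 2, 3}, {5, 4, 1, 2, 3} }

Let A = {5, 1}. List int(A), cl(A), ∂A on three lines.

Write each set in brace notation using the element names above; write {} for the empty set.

U open, U⊆A: {}. int(A) = ⋃ = {}
X∖A={4, 2, 3}, int(X∖A)={4, 2, 3}, hence cl(A)={5, 1}
∂A: remove int from cl → {5, 1}

int(A) = {}
cl(A)  = {5, 1}
∂A     = {5, 1}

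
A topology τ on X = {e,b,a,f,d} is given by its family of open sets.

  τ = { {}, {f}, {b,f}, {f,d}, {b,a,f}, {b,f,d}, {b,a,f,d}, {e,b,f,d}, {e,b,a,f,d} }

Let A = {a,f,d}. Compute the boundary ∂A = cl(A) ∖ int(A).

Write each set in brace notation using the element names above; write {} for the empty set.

{e,b,a}

interior: largest open inside A is {f,d} (from {}, {f}, {f,d})
cl via duality: int({e,b}) = {}, so X∖{} = {e,b,a,f,d}
cl∖int = {e,b,a}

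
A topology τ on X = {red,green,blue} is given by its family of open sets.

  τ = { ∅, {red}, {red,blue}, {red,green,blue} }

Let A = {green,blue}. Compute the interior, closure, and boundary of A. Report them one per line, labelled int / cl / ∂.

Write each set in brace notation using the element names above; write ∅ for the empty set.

int(A) = ∅
cl(A)  = {green,blue}
∂A     = {green,blue}

interior: largest open inside A is ∅ (from ∅)
cl via duality: int({red}) = {red}, so X∖{red} = {green,blue}
cl∖int = {green,blue}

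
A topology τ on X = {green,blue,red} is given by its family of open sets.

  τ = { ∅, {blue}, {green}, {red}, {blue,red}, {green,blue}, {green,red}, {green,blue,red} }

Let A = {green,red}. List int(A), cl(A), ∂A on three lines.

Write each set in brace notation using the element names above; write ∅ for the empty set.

int(A) = {green,red}
cl(A)  = {green,red}
∂A     = ∅

opens ⊆ A: ∅, {red}, {green}, {green,red}; union → int = {green,red}
complement {blue}; its interior {blue}; cl(A) = X∖{blue} = {green,red}
boundary = {green,red} ∖ {green,red} = ∅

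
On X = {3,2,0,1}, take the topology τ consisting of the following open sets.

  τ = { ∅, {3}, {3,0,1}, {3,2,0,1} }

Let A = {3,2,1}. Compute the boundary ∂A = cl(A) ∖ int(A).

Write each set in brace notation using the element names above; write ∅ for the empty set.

{2,0,1}

opens ⊆ A: ∅, {3}; union → int = {3}
complement {0}; its interior ∅; cl(A) = X∖∅ = {3,2,0,1}
boundary = {3,2,0,1} ∖ {3} = {2,0,1}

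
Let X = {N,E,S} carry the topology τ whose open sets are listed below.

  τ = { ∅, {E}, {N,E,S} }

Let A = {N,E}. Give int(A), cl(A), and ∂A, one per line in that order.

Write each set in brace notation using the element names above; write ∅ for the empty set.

interior: largest open inside A is {E} (from ∅, {E})
cl via duality: int({S}) = ∅, so X∖∅ = {N,E,S}
cl∖int = {N,S}

int(A) = {E}
cl(A)  = {N,E,S}
∂A     = {N,S}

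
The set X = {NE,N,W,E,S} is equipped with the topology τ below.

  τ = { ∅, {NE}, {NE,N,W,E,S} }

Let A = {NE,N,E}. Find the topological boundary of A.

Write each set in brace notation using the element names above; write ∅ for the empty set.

open subsets of A: ∅, {NE}; so int(A) = {NE}
closure: X∖int(X∖A) = X∖∅ = {NE,N,W,E,S}
∂A = {NE,N,W,E,S} minus {NE} = {N,W,E,S}

{N,W,E,S}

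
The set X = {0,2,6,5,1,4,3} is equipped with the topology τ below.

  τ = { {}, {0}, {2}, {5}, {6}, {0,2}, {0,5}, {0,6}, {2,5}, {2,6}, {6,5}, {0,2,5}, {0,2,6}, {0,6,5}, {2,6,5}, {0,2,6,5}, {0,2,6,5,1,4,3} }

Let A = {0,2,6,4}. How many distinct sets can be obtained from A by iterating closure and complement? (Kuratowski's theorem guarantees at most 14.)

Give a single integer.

X∖A={5,1,3}, int(X∖A)={5}, hence cl(A)={0,2,6,1,4,3}
Orbit (k=closure, c=complement):
  1. A     = {0,2,6,4}
  2. kA    = {0,2,6,1,4,3}
  3. cA    = {5,1,3}
  4. ckA   = {5}
  5. kcA   = {5,1,4,3}
  6. ckcA  = {0,2,6}
(closed under both — stop)

6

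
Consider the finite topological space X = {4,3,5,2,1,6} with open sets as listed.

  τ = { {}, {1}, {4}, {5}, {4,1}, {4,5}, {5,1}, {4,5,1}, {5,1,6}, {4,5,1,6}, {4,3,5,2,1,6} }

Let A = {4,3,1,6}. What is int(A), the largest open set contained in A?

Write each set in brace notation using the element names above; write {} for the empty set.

{4,1}

open subsets of A: {}, {4}, {1}, {4,1}; so int(A) = {4,1}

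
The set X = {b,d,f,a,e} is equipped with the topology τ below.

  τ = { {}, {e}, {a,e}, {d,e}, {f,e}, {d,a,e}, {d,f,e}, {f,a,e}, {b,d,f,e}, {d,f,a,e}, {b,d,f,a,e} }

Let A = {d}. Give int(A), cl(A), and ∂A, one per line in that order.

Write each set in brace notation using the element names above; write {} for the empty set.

U open, U⊆A: {}. int(A) = ⋃ = {}
X∖A={b,f,a,e}, int(X∖A)={f,a,e}, hence cl(A)={b,d}
∂A: remove int from cl → {b,d}

int(A) = {}
cl(A)  = {b,d}
∂A     = {b,d}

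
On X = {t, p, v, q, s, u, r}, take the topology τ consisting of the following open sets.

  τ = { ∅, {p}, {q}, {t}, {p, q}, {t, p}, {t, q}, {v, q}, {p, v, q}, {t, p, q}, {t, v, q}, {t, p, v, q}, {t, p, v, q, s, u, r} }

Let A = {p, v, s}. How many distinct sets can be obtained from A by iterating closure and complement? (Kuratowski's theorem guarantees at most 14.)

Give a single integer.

8

cl via duality: int({t, q, u, r}) = {t, q}, so X∖{t, q} = {p, v, s, u, r}
Write k for closure, c for complement:
  1. A     = {p, v, s}
  2. kA    = {p, v, s, u, r}
  3. cA    = {t, q, u, r}
  4. ckA   = {t, q}
  5. kcA   = {t, v, q, s, u, r}
  6. ckcA  = {p}
  7. kckcA = {p, s, u, r}
  8. ckckcA = {t, v, q}
applying k or c yields no new set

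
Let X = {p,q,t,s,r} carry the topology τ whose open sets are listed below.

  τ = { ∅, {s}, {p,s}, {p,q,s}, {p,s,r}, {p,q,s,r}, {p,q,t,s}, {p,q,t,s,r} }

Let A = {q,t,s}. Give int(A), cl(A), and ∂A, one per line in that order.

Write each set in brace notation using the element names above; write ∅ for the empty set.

opens ⊆ A: ∅, {s}; union → int = {s}
complement {p,r}; its interior ∅; cl(A) = X∖∅ = {p,q,t,s,r}
boundary = {p,q,t,s,r} ∖ {s} = {p,q,t,r}

int(A) = {s}
cl(A)  = {p,q,t,s,r}
∂A     = {p,q,t,r}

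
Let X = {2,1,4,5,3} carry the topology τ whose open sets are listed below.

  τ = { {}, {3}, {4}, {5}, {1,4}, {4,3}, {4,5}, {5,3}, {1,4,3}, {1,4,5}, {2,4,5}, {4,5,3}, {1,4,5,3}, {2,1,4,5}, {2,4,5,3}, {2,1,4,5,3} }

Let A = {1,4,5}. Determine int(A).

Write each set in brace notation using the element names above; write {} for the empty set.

{1,4,5}

interior: largest open inside A is {1,4,5} (from {}, {4}, {5}, {1,4}, {4,5}, {1,4,5})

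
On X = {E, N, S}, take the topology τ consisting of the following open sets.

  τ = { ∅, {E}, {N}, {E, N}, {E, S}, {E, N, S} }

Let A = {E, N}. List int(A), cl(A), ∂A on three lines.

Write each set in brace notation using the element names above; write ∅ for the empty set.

int(A) = {E, N}
cl(A)  = {E, N, S}
∂A     = {S}

open subsets of A: ∅, {E}, {N}, {E, N}; so int(A) = {E, N}
closure: X∖int(X∖A) = X∖∅ = {E, N, S}
∂A = {E, N, S} minus {E, N} = {S}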